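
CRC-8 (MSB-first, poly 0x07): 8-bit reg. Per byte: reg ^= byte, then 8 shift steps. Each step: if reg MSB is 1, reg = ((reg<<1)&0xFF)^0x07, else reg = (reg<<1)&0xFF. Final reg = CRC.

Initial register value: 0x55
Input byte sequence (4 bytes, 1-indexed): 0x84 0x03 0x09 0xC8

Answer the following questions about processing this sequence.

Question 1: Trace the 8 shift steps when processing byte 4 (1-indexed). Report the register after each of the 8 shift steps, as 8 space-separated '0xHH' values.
After byte 1 (0x84): reg=0x39
After byte 2 (0x03): reg=0xA6
After byte 3 (0x09): reg=0x44
Register before byte 4: 0x44
After XOR with byte 0xC8: 0x8C

Answer: 0x1F 0x3E 0x7C 0xF8 0xF7 0xE9 0xD5 0xAD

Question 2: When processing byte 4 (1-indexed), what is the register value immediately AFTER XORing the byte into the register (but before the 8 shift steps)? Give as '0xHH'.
Answer: 0x8C

Derivation:
Register before byte 4: 0x44
Byte 4: 0xC8
0x44 XOR 0xC8 = 0x8C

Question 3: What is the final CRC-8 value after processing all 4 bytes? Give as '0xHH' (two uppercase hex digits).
After byte 1 (0x84): reg=0x39
After byte 2 (0x03): reg=0xA6
After byte 3 (0x09): reg=0x44
After byte 4 (0xC8): reg=0xAD

Answer: 0xAD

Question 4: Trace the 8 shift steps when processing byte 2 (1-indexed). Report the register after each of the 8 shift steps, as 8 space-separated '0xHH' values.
After byte 1 (0x84): reg=0x39
Register before byte 2: 0x39
After XOR with byte 0x03: 0x3A

Answer: 0x74 0xE8 0xD7 0xA9 0x55 0xAA 0x53 0xA6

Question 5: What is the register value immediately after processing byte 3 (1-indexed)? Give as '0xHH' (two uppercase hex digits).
Answer: 0x44

Derivation:
After byte 1 (0x84): reg=0x39
After byte 2 (0x03): reg=0xA6
After byte 3 (0x09): reg=0x44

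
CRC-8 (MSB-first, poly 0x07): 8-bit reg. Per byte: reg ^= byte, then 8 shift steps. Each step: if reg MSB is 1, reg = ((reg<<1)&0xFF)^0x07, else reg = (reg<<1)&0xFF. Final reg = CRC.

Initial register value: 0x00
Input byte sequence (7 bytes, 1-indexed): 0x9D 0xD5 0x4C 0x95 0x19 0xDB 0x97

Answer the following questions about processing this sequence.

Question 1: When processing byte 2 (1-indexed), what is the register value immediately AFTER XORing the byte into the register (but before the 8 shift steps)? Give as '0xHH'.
Register before byte 2: 0xDA
Byte 2: 0xD5
0xDA XOR 0xD5 = 0x0F

Answer: 0x0F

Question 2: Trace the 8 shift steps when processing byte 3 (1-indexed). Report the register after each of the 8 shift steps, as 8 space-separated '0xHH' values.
Answer: 0xC2 0x83 0x01 0x02 0x04 0x08 0x10 0x20

Derivation:
After byte 1 (0x9D): reg=0xDA
After byte 2 (0xD5): reg=0x2D
Register before byte 3: 0x2D
After XOR with byte 0x4C: 0x61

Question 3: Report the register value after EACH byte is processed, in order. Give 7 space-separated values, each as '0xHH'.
0xDA 0x2D 0x20 0x02 0x41 0xCF 0x8F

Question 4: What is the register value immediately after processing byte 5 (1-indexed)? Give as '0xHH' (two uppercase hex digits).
After byte 1 (0x9D): reg=0xDA
After byte 2 (0xD5): reg=0x2D
After byte 3 (0x4C): reg=0x20
After byte 4 (0x95): reg=0x02
After byte 5 (0x19): reg=0x41

Answer: 0x41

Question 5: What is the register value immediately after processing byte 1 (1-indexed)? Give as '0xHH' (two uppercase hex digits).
After byte 1 (0x9D): reg=0xDA

Answer: 0xDA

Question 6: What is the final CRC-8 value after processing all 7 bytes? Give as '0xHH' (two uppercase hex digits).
Answer: 0x8F

Derivation:
After byte 1 (0x9D): reg=0xDA
After byte 2 (0xD5): reg=0x2D
After byte 3 (0x4C): reg=0x20
After byte 4 (0x95): reg=0x02
After byte 5 (0x19): reg=0x41
After byte 6 (0xDB): reg=0xCF
After byte 7 (0x97): reg=0x8F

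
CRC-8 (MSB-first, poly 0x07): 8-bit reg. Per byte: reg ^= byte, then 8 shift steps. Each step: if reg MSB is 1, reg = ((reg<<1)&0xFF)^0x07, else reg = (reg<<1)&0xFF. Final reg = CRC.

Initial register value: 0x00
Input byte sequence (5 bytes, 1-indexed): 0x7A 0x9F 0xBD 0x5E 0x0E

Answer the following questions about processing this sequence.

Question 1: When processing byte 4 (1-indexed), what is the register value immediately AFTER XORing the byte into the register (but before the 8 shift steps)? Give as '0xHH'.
Register before byte 4: 0xF8
Byte 4: 0x5E
0xF8 XOR 0x5E = 0xA6

Answer: 0xA6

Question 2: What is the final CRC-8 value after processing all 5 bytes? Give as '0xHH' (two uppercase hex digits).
After byte 1 (0x7A): reg=0x61
After byte 2 (0x9F): reg=0xF4
After byte 3 (0xBD): reg=0xF8
After byte 4 (0x5E): reg=0x7B
After byte 5 (0x0E): reg=0x4C

Answer: 0x4C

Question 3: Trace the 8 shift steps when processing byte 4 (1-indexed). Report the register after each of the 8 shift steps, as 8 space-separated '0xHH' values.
Answer: 0x4B 0x96 0x2B 0x56 0xAC 0x5F 0xBE 0x7B

Derivation:
After byte 1 (0x7A): reg=0x61
After byte 2 (0x9F): reg=0xF4
After byte 3 (0xBD): reg=0xF8
Register before byte 4: 0xF8
After XOR with byte 0x5E: 0xA6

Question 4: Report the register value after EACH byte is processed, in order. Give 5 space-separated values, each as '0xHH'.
0x61 0xF4 0xF8 0x7B 0x4C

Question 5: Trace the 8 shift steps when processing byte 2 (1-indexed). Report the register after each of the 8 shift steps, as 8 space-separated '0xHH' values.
Answer: 0xFB 0xF1 0xE5 0xCD 0x9D 0x3D 0x7A 0xF4

Derivation:
After byte 1 (0x7A): reg=0x61
Register before byte 2: 0x61
After XOR with byte 0x9F: 0xFE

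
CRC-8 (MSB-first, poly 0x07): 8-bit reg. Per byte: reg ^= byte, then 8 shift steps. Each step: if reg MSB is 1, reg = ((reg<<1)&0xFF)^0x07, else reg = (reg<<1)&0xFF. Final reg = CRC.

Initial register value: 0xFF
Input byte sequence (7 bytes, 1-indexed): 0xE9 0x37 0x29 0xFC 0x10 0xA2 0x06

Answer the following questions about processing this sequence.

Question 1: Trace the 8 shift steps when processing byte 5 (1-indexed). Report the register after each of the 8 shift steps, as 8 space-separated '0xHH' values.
After byte 1 (0xE9): reg=0x62
After byte 2 (0x37): reg=0xAC
After byte 3 (0x29): reg=0x92
After byte 4 (0xFC): reg=0x0D
Register before byte 5: 0x0D
After XOR with byte 0x10: 0x1D

Answer: 0x3A 0x74 0xE8 0xD7 0xA9 0x55 0xAA 0x53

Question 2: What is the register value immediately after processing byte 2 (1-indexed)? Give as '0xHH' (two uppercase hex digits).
Answer: 0xAC

Derivation:
After byte 1 (0xE9): reg=0x62
After byte 2 (0x37): reg=0xAC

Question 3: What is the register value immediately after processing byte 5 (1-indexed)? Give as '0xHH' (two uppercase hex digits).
Answer: 0x53

Derivation:
After byte 1 (0xE9): reg=0x62
After byte 2 (0x37): reg=0xAC
After byte 3 (0x29): reg=0x92
After byte 4 (0xFC): reg=0x0D
After byte 5 (0x10): reg=0x53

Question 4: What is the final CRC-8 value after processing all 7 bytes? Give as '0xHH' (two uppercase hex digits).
After byte 1 (0xE9): reg=0x62
After byte 2 (0x37): reg=0xAC
After byte 3 (0x29): reg=0x92
After byte 4 (0xFC): reg=0x0D
After byte 5 (0x10): reg=0x53
After byte 6 (0xA2): reg=0xD9
After byte 7 (0x06): reg=0x13

Answer: 0x13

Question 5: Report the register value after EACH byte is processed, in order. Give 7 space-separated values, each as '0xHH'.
0x62 0xAC 0x92 0x0D 0x53 0xD9 0x13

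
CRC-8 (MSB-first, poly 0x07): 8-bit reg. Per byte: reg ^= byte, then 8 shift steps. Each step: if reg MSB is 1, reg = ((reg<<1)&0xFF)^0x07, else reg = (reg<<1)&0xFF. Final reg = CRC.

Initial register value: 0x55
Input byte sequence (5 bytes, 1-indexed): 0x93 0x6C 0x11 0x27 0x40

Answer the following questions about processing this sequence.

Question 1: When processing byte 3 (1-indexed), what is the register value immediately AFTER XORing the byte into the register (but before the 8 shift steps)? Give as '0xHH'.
Register before byte 3: 0x90
Byte 3: 0x11
0x90 XOR 0x11 = 0x81

Answer: 0x81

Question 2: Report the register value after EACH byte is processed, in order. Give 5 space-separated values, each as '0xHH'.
0x5C 0x90 0x8E 0x56 0x62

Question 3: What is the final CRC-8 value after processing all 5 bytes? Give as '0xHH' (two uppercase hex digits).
Answer: 0x62

Derivation:
After byte 1 (0x93): reg=0x5C
After byte 2 (0x6C): reg=0x90
After byte 3 (0x11): reg=0x8E
After byte 4 (0x27): reg=0x56
After byte 5 (0x40): reg=0x62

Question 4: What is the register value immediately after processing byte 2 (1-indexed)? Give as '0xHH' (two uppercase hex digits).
After byte 1 (0x93): reg=0x5C
After byte 2 (0x6C): reg=0x90

Answer: 0x90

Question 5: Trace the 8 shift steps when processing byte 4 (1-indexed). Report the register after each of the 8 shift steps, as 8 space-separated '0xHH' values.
Answer: 0x55 0xAA 0x53 0xA6 0x4B 0x96 0x2B 0x56

Derivation:
After byte 1 (0x93): reg=0x5C
After byte 2 (0x6C): reg=0x90
After byte 3 (0x11): reg=0x8E
Register before byte 4: 0x8E
After XOR with byte 0x27: 0xA9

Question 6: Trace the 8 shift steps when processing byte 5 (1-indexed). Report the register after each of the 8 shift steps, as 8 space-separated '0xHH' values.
Answer: 0x2C 0x58 0xB0 0x67 0xCE 0x9B 0x31 0x62

Derivation:
After byte 1 (0x93): reg=0x5C
After byte 2 (0x6C): reg=0x90
After byte 3 (0x11): reg=0x8E
After byte 4 (0x27): reg=0x56
Register before byte 5: 0x56
After XOR with byte 0x40: 0x16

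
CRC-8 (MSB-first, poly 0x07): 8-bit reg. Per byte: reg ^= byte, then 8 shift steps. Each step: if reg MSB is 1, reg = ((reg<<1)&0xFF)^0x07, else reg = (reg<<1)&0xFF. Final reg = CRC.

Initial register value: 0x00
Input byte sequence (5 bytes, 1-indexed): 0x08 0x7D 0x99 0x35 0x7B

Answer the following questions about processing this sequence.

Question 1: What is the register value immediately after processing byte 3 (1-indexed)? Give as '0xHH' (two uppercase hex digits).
Answer: 0xDC

Derivation:
After byte 1 (0x08): reg=0x38
After byte 2 (0x7D): reg=0xDC
After byte 3 (0x99): reg=0xDC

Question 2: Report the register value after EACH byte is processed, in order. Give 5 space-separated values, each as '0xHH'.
0x38 0xDC 0xDC 0x91 0x98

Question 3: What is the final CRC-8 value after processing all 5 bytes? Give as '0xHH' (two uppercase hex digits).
After byte 1 (0x08): reg=0x38
After byte 2 (0x7D): reg=0xDC
After byte 3 (0x99): reg=0xDC
After byte 4 (0x35): reg=0x91
After byte 5 (0x7B): reg=0x98

Answer: 0x98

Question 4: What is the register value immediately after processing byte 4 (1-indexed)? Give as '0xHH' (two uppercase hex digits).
Answer: 0x91

Derivation:
After byte 1 (0x08): reg=0x38
After byte 2 (0x7D): reg=0xDC
After byte 3 (0x99): reg=0xDC
After byte 4 (0x35): reg=0x91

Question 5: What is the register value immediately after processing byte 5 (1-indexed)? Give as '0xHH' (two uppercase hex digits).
Answer: 0x98

Derivation:
After byte 1 (0x08): reg=0x38
After byte 2 (0x7D): reg=0xDC
After byte 3 (0x99): reg=0xDC
After byte 4 (0x35): reg=0x91
After byte 5 (0x7B): reg=0x98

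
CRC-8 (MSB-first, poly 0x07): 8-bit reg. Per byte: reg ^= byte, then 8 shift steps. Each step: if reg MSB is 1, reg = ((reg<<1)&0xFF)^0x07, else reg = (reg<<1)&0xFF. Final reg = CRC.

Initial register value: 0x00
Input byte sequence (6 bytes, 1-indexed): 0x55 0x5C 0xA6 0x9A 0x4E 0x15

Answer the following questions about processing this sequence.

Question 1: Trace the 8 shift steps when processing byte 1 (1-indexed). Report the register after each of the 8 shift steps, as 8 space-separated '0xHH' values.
Answer: 0xAA 0x53 0xA6 0x4B 0x96 0x2B 0x56 0xAC

Derivation:
Register before byte 1: 0x00
After XOR with byte 0x55: 0x55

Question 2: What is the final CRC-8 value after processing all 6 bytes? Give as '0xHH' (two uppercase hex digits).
After byte 1 (0x55): reg=0xAC
After byte 2 (0x5C): reg=0xDE
After byte 3 (0xA6): reg=0x6F
After byte 4 (0x9A): reg=0xC5
After byte 5 (0x4E): reg=0xB8
After byte 6 (0x15): reg=0x4A

Answer: 0x4A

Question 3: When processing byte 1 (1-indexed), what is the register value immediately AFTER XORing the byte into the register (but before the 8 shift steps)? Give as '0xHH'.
Register before byte 1: 0x00
Byte 1: 0x55
0x00 XOR 0x55 = 0x55

Answer: 0x55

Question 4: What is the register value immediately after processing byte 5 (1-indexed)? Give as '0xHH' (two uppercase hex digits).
Answer: 0xB8

Derivation:
After byte 1 (0x55): reg=0xAC
After byte 2 (0x5C): reg=0xDE
After byte 3 (0xA6): reg=0x6F
After byte 4 (0x9A): reg=0xC5
After byte 5 (0x4E): reg=0xB8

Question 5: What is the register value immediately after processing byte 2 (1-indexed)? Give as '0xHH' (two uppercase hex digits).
After byte 1 (0x55): reg=0xAC
After byte 2 (0x5C): reg=0xDE

Answer: 0xDE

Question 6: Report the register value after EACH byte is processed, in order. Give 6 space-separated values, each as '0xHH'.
0xAC 0xDE 0x6F 0xC5 0xB8 0x4A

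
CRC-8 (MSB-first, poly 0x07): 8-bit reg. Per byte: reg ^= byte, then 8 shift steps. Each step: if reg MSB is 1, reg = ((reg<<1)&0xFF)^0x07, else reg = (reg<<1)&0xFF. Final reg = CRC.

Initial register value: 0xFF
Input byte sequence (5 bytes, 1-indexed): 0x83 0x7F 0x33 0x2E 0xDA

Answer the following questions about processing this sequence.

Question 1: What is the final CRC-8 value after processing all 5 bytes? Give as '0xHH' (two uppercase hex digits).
Answer: 0xC4

Derivation:
After byte 1 (0x83): reg=0x73
After byte 2 (0x7F): reg=0x24
After byte 3 (0x33): reg=0x65
After byte 4 (0x2E): reg=0xF6
After byte 5 (0xDA): reg=0xC4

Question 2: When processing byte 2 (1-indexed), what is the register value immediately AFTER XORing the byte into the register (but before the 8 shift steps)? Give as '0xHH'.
Register before byte 2: 0x73
Byte 2: 0x7F
0x73 XOR 0x7F = 0x0C

Answer: 0x0C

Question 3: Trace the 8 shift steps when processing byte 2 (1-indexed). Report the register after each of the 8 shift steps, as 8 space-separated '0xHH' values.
Answer: 0x18 0x30 0x60 0xC0 0x87 0x09 0x12 0x24

Derivation:
After byte 1 (0x83): reg=0x73
Register before byte 2: 0x73
After XOR with byte 0x7F: 0x0C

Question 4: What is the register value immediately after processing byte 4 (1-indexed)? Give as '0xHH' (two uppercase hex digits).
Answer: 0xF6

Derivation:
After byte 1 (0x83): reg=0x73
After byte 2 (0x7F): reg=0x24
After byte 3 (0x33): reg=0x65
After byte 4 (0x2E): reg=0xF6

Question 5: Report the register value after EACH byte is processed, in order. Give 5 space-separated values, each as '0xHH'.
0x73 0x24 0x65 0xF6 0xC4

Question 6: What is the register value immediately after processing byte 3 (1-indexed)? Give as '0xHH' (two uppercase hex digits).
Answer: 0x65

Derivation:
After byte 1 (0x83): reg=0x73
After byte 2 (0x7F): reg=0x24
After byte 3 (0x33): reg=0x65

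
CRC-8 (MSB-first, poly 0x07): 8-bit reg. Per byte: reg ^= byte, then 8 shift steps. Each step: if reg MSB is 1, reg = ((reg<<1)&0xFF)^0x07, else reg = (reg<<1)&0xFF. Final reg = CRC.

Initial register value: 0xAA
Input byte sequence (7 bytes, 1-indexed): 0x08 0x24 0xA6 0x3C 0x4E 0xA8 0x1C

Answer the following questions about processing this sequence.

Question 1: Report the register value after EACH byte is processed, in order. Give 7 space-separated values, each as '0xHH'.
0x67 0xCE 0x1F 0xE9 0x7C 0x22 0xBA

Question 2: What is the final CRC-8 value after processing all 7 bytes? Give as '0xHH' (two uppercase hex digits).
After byte 1 (0x08): reg=0x67
After byte 2 (0x24): reg=0xCE
After byte 3 (0xA6): reg=0x1F
After byte 4 (0x3C): reg=0xE9
After byte 5 (0x4E): reg=0x7C
After byte 6 (0xA8): reg=0x22
After byte 7 (0x1C): reg=0xBA

Answer: 0xBA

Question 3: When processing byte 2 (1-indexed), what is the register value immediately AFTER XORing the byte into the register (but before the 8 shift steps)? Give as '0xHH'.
Register before byte 2: 0x67
Byte 2: 0x24
0x67 XOR 0x24 = 0x43

Answer: 0x43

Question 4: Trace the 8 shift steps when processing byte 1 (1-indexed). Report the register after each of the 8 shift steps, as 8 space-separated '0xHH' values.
Register before byte 1: 0xAA
After XOR with byte 0x08: 0xA2

Answer: 0x43 0x86 0x0B 0x16 0x2C 0x58 0xB0 0x67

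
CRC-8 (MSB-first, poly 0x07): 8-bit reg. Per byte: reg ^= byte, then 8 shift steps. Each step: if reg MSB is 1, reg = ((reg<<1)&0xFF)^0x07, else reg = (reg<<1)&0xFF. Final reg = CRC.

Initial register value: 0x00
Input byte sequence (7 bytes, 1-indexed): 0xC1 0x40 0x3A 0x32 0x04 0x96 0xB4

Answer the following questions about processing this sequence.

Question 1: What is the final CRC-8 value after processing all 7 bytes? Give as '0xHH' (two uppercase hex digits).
After byte 1 (0xC1): reg=0x49
After byte 2 (0x40): reg=0x3F
After byte 3 (0x3A): reg=0x1B
After byte 4 (0x32): reg=0xDF
After byte 5 (0x04): reg=0x0F
After byte 6 (0x96): reg=0xC6
After byte 7 (0xB4): reg=0x59

Answer: 0x59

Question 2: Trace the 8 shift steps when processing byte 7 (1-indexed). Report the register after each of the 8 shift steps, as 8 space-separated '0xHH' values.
After byte 1 (0xC1): reg=0x49
After byte 2 (0x40): reg=0x3F
After byte 3 (0x3A): reg=0x1B
After byte 4 (0x32): reg=0xDF
After byte 5 (0x04): reg=0x0F
After byte 6 (0x96): reg=0xC6
Register before byte 7: 0xC6
After XOR with byte 0xB4: 0x72

Answer: 0xE4 0xCF 0x99 0x35 0x6A 0xD4 0xAF 0x59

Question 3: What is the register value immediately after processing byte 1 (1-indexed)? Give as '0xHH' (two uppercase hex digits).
Answer: 0x49

Derivation:
After byte 1 (0xC1): reg=0x49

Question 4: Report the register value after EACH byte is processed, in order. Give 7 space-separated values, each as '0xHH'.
0x49 0x3F 0x1B 0xDF 0x0F 0xC6 0x59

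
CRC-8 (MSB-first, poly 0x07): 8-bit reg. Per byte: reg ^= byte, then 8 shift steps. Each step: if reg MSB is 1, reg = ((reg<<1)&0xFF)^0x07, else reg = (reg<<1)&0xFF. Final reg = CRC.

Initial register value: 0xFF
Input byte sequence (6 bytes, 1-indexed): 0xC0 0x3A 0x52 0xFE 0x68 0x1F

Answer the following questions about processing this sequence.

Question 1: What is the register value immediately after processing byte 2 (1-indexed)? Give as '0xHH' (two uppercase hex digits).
After byte 1 (0xC0): reg=0xBD
After byte 2 (0x3A): reg=0x9C

Answer: 0x9C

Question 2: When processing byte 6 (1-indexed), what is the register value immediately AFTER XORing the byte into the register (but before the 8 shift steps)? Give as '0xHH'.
Answer: 0x63

Derivation:
Register before byte 6: 0x7C
Byte 6: 0x1F
0x7C XOR 0x1F = 0x63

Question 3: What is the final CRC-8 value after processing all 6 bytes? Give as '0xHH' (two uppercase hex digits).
After byte 1 (0xC0): reg=0xBD
After byte 2 (0x3A): reg=0x9C
After byte 3 (0x52): reg=0x64
After byte 4 (0xFE): reg=0xCF
After byte 5 (0x68): reg=0x7C
After byte 6 (0x1F): reg=0x2E

Answer: 0x2E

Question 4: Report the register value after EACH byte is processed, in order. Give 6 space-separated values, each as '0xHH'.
0xBD 0x9C 0x64 0xCF 0x7C 0x2E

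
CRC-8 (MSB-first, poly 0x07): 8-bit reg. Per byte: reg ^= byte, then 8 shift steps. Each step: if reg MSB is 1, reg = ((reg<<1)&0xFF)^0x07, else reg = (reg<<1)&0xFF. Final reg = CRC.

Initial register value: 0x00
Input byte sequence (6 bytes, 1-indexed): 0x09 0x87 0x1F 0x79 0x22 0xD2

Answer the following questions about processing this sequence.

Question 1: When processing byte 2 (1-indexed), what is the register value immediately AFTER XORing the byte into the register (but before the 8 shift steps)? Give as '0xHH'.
Answer: 0xB8

Derivation:
Register before byte 2: 0x3F
Byte 2: 0x87
0x3F XOR 0x87 = 0xB8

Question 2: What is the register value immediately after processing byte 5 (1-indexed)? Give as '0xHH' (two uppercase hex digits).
After byte 1 (0x09): reg=0x3F
After byte 2 (0x87): reg=0x21
After byte 3 (0x1F): reg=0xBA
After byte 4 (0x79): reg=0x47
After byte 5 (0x22): reg=0x3C

Answer: 0x3C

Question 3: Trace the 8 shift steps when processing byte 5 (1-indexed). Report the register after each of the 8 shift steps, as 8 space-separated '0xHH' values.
After byte 1 (0x09): reg=0x3F
After byte 2 (0x87): reg=0x21
After byte 3 (0x1F): reg=0xBA
After byte 4 (0x79): reg=0x47
Register before byte 5: 0x47
After XOR with byte 0x22: 0x65

Answer: 0xCA 0x93 0x21 0x42 0x84 0x0F 0x1E 0x3C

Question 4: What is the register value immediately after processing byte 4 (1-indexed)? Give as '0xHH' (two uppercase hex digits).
After byte 1 (0x09): reg=0x3F
After byte 2 (0x87): reg=0x21
After byte 3 (0x1F): reg=0xBA
After byte 4 (0x79): reg=0x47

Answer: 0x47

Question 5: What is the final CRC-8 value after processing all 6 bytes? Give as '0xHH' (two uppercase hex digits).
Answer: 0x84

Derivation:
After byte 1 (0x09): reg=0x3F
After byte 2 (0x87): reg=0x21
After byte 3 (0x1F): reg=0xBA
After byte 4 (0x79): reg=0x47
After byte 5 (0x22): reg=0x3C
After byte 6 (0xD2): reg=0x84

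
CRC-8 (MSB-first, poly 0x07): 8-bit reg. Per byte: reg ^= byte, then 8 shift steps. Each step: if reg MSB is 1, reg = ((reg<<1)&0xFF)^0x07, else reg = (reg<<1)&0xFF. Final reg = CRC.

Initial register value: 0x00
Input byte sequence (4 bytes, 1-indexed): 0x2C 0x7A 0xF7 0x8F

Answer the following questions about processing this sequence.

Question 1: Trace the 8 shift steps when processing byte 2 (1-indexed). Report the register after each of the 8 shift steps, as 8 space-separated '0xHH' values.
After byte 1 (0x2C): reg=0xC4
Register before byte 2: 0xC4
After XOR with byte 0x7A: 0xBE

Answer: 0x7B 0xF6 0xEB 0xD1 0xA5 0x4D 0x9A 0x33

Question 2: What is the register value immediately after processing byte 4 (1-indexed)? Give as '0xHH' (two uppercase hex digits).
After byte 1 (0x2C): reg=0xC4
After byte 2 (0x7A): reg=0x33
After byte 3 (0xF7): reg=0x52
After byte 4 (0x8F): reg=0x1D

Answer: 0x1D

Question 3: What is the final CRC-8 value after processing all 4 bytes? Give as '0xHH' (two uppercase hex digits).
Answer: 0x1D

Derivation:
After byte 1 (0x2C): reg=0xC4
After byte 2 (0x7A): reg=0x33
After byte 3 (0xF7): reg=0x52
After byte 4 (0x8F): reg=0x1D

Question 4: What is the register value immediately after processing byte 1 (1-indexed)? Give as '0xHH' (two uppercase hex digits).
Answer: 0xC4

Derivation:
After byte 1 (0x2C): reg=0xC4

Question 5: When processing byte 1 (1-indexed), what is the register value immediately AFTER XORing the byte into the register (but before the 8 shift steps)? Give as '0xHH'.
Answer: 0x2C

Derivation:
Register before byte 1: 0x00
Byte 1: 0x2C
0x00 XOR 0x2C = 0x2C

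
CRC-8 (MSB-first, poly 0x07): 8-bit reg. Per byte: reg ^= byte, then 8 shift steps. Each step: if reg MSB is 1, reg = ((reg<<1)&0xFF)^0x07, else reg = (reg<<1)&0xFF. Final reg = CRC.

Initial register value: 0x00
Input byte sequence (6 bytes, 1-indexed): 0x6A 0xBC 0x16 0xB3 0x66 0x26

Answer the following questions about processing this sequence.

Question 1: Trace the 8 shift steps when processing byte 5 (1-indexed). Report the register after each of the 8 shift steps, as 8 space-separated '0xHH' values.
Answer: 0x0B 0x16 0x2C 0x58 0xB0 0x67 0xCE 0x9B

Derivation:
After byte 1 (0x6A): reg=0x11
After byte 2 (0xBC): reg=0x4A
After byte 3 (0x16): reg=0x93
After byte 4 (0xB3): reg=0xE0
Register before byte 5: 0xE0
After XOR with byte 0x66: 0x86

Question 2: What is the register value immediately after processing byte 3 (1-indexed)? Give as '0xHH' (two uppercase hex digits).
After byte 1 (0x6A): reg=0x11
After byte 2 (0xBC): reg=0x4A
After byte 3 (0x16): reg=0x93

Answer: 0x93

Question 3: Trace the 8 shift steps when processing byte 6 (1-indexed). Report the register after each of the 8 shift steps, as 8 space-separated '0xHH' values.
Answer: 0x7D 0xFA 0xF3 0xE1 0xC5 0x8D 0x1D 0x3A

Derivation:
After byte 1 (0x6A): reg=0x11
After byte 2 (0xBC): reg=0x4A
After byte 3 (0x16): reg=0x93
After byte 4 (0xB3): reg=0xE0
After byte 5 (0x66): reg=0x9B
Register before byte 6: 0x9B
After XOR with byte 0x26: 0xBD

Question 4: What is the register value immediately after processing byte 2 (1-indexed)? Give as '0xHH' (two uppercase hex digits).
Answer: 0x4A

Derivation:
After byte 1 (0x6A): reg=0x11
After byte 2 (0xBC): reg=0x4A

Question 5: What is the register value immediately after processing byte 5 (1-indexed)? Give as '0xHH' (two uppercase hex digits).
Answer: 0x9B

Derivation:
After byte 1 (0x6A): reg=0x11
After byte 2 (0xBC): reg=0x4A
After byte 3 (0x16): reg=0x93
After byte 4 (0xB3): reg=0xE0
After byte 5 (0x66): reg=0x9B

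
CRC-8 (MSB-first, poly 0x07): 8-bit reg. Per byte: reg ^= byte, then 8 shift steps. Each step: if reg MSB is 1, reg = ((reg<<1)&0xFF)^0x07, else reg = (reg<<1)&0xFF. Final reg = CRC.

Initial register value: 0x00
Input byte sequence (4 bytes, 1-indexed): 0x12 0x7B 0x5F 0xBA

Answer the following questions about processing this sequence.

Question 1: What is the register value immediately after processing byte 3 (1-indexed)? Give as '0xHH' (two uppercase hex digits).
Answer: 0xDB

Derivation:
After byte 1 (0x12): reg=0x7E
After byte 2 (0x7B): reg=0x1B
After byte 3 (0x5F): reg=0xDB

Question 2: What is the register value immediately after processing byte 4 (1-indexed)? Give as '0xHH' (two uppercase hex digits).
Answer: 0x20

Derivation:
After byte 1 (0x12): reg=0x7E
After byte 2 (0x7B): reg=0x1B
After byte 3 (0x5F): reg=0xDB
After byte 4 (0xBA): reg=0x20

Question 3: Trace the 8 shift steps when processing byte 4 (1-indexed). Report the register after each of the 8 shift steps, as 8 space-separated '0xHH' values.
Answer: 0xC2 0x83 0x01 0x02 0x04 0x08 0x10 0x20

Derivation:
After byte 1 (0x12): reg=0x7E
After byte 2 (0x7B): reg=0x1B
After byte 3 (0x5F): reg=0xDB
Register before byte 4: 0xDB
After XOR with byte 0xBA: 0x61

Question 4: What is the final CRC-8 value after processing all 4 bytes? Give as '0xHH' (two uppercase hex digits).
After byte 1 (0x12): reg=0x7E
After byte 2 (0x7B): reg=0x1B
After byte 3 (0x5F): reg=0xDB
After byte 4 (0xBA): reg=0x20

Answer: 0x20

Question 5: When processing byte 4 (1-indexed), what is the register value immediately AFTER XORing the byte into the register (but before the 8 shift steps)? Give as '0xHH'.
Register before byte 4: 0xDB
Byte 4: 0xBA
0xDB XOR 0xBA = 0x61

Answer: 0x61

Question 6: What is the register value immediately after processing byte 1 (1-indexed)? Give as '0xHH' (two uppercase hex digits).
Answer: 0x7E

Derivation:
After byte 1 (0x12): reg=0x7E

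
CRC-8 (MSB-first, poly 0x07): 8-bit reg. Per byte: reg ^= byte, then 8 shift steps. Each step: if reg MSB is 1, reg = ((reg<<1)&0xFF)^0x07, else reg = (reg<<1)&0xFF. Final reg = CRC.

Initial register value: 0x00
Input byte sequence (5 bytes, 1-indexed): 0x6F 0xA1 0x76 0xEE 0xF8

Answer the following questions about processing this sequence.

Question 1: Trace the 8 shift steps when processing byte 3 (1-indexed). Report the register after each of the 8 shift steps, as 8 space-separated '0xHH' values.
After byte 1 (0x6F): reg=0x0A
After byte 2 (0xA1): reg=0x58
Register before byte 3: 0x58
After XOR with byte 0x76: 0x2E

Answer: 0x5C 0xB8 0x77 0xEE 0xDB 0xB1 0x65 0xCA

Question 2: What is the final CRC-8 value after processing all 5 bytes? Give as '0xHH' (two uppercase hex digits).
Answer: 0x1C

Derivation:
After byte 1 (0x6F): reg=0x0A
After byte 2 (0xA1): reg=0x58
After byte 3 (0x76): reg=0xCA
After byte 4 (0xEE): reg=0xFC
After byte 5 (0xF8): reg=0x1C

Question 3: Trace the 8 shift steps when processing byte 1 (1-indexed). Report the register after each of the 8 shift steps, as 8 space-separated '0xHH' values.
Answer: 0xDE 0xBB 0x71 0xE2 0xC3 0x81 0x05 0x0A

Derivation:
Register before byte 1: 0x00
After XOR with byte 0x6F: 0x6F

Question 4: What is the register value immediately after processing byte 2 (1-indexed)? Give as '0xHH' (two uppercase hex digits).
Answer: 0x58

Derivation:
After byte 1 (0x6F): reg=0x0A
After byte 2 (0xA1): reg=0x58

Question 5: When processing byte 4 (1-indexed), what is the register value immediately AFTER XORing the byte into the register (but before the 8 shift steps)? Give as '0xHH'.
Register before byte 4: 0xCA
Byte 4: 0xEE
0xCA XOR 0xEE = 0x24

Answer: 0x24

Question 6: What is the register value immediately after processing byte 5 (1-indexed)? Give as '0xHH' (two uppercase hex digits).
After byte 1 (0x6F): reg=0x0A
After byte 2 (0xA1): reg=0x58
After byte 3 (0x76): reg=0xCA
After byte 4 (0xEE): reg=0xFC
After byte 5 (0xF8): reg=0x1C

Answer: 0x1C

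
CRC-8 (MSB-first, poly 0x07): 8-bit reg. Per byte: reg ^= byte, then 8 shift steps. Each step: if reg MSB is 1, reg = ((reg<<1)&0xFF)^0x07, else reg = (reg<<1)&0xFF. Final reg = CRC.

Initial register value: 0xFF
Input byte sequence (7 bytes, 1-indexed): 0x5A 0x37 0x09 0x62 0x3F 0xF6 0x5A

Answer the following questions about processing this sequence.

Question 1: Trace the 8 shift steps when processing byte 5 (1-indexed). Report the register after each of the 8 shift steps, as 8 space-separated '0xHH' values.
Answer: 0xDD 0xBD 0x7D 0xFA 0xF3 0xE1 0xC5 0x8D

Derivation:
After byte 1 (0x5A): reg=0x72
After byte 2 (0x37): reg=0xDC
After byte 3 (0x09): reg=0x25
After byte 4 (0x62): reg=0xD2
Register before byte 5: 0xD2
After XOR with byte 0x3F: 0xED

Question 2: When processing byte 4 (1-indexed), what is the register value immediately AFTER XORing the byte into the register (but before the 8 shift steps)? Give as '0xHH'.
Register before byte 4: 0x25
Byte 4: 0x62
0x25 XOR 0x62 = 0x47

Answer: 0x47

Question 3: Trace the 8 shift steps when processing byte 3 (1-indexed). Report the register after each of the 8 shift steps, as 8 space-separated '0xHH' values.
After byte 1 (0x5A): reg=0x72
After byte 2 (0x37): reg=0xDC
Register before byte 3: 0xDC
After XOR with byte 0x09: 0xD5

Answer: 0xAD 0x5D 0xBA 0x73 0xE6 0xCB 0x91 0x25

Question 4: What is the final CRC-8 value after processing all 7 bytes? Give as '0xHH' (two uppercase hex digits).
Answer: 0xB4

Derivation:
After byte 1 (0x5A): reg=0x72
After byte 2 (0x37): reg=0xDC
After byte 3 (0x09): reg=0x25
After byte 4 (0x62): reg=0xD2
After byte 5 (0x3F): reg=0x8D
After byte 6 (0xF6): reg=0x66
After byte 7 (0x5A): reg=0xB4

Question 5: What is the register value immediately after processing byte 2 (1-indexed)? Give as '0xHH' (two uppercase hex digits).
Answer: 0xDC

Derivation:
After byte 1 (0x5A): reg=0x72
After byte 2 (0x37): reg=0xDC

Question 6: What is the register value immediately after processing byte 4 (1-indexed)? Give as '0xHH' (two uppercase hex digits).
After byte 1 (0x5A): reg=0x72
After byte 2 (0x37): reg=0xDC
After byte 3 (0x09): reg=0x25
After byte 4 (0x62): reg=0xD2

Answer: 0xD2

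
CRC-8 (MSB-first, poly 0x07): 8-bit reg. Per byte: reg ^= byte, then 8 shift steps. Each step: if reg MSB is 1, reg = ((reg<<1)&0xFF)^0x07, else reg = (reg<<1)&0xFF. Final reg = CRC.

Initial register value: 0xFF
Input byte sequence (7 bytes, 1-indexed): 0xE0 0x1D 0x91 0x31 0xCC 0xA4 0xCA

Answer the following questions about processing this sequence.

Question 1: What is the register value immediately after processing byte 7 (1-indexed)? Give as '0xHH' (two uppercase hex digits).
Answer: 0x4D

Derivation:
After byte 1 (0xE0): reg=0x5D
After byte 2 (0x1D): reg=0xC7
After byte 3 (0x91): reg=0xA5
After byte 4 (0x31): reg=0xE5
After byte 5 (0xCC): reg=0xDF
After byte 6 (0xA4): reg=0x66
After byte 7 (0xCA): reg=0x4D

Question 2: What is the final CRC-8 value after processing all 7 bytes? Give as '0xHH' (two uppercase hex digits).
After byte 1 (0xE0): reg=0x5D
After byte 2 (0x1D): reg=0xC7
After byte 3 (0x91): reg=0xA5
After byte 4 (0x31): reg=0xE5
After byte 5 (0xCC): reg=0xDF
After byte 6 (0xA4): reg=0x66
After byte 7 (0xCA): reg=0x4D

Answer: 0x4D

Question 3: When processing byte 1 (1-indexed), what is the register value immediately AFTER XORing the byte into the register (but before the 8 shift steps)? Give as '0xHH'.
Answer: 0x1F

Derivation:
Register before byte 1: 0xFF
Byte 1: 0xE0
0xFF XOR 0xE0 = 0x1F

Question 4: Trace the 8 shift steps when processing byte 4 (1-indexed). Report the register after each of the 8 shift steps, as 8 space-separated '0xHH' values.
After byte 1 (0xE0): reg=0x5D
After byte 2 (0x1D): reg=0xC7
After byte 3 (0x91): reg=0xA5
Register before byte 4: 0xA5
After XOR with byte 0x31: 0x94

Answer: 0x2F 0x5E 0xBC 0x7F 0xFE 0xFB 0xF1 0xE5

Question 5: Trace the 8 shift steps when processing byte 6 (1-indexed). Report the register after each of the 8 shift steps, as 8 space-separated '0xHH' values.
After byte 1 (0xE0): reg=0x5D
After byte 2 (0x1D): reg=0xC7
After byte 3 (0x91): reg=0xA5
After byte 4 (0x31): reg=0xE5
After byte 5 (0xCC): reg=0xDF
Register before byte 6: 0xDF
After XOR with byte 0xA4: 0x7B

Answer: 0xF6 0xEB 0xD1 0xA5 0x4D 0x9A 0x33 0x66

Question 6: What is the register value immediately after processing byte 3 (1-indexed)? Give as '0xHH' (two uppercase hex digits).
Answer: 0xA5

Derivation:
After byte 1 (0xE0): reg=0x5D
After byte 2 (0x1D): reg=0xC7
After byte 3 (0x91): reg=0xA5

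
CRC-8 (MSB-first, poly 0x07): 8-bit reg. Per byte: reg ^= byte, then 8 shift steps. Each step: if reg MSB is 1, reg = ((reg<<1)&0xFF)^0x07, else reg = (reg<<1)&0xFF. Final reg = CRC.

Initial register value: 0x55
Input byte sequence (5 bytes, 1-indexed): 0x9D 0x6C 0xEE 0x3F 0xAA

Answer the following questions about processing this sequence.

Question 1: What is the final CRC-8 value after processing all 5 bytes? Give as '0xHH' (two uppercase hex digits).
After byte 1 (0x9D): reg=0x76
After byte 2 (0x6C): reg=0x46
After byte 3 (0xEE): reg=0x51
After byte 4 (0x3F): reg=0x0D
After byte 5 (0xAA): reg=0x7C

Answer: 0x7C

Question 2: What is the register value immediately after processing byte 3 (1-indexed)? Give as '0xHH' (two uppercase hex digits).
Answer: 0x51

Derivation:
After byte 1 (0x9D): reg=0x76
After byte 2 (0x6C): reg=0x46
After byte 3 (0xEE): reg=0x51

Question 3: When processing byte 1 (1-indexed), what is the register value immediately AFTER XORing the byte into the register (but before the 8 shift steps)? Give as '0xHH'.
Register before byte 1: 0x55
Byte 1: 0x9D
0x55 XOR 0x9D = 0xC8

Answer: 0xC8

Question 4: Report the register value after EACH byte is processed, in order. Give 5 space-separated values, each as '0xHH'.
0x76 0x46 0x51 0x0D 0x7C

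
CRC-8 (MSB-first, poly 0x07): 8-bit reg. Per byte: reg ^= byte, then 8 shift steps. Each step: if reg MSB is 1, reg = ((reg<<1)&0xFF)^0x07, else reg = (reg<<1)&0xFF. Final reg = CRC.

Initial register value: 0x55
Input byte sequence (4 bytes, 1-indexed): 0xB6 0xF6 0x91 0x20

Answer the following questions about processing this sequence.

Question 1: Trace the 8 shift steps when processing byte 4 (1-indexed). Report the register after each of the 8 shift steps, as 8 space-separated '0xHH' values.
Answer: 0x89 0x15 0x2A 0x54 0xA8 0x57 0xAE 0x5B

Derivation:
After byte 1 (0xB6): reg=0xA7
After byte 2 (0xF6): reg=0xB0
After byte 3 (0x91): reg=0xE7
Register before byte 4: 0xE7
After XOR with byte 0x20: 0xC7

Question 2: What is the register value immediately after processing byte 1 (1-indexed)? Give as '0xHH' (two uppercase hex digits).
Answer: 0xA7

Derivation:
After byte 1 (0xB6): reg=0xA7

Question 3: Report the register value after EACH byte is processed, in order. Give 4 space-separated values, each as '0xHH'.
0xA7 0xB0 0xE7 0x5B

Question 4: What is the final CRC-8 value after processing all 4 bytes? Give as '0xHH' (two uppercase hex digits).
After byte 1 (0xB6): reg=0xA7
After byte 2 (0xF6): reg=0xB0
After byte 3 (0x91): reg=0xE7
After byte 4 (0x20): reg=0x5B

Answer: 0x5B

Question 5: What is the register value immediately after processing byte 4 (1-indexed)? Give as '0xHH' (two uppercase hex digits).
After byte 1 (0xB6): reg=0xA7
After byte 2 (0xF6): reg=0xB0
After byte 3 (0x91): reg=0xE7
After byte 4 (0x20): reg=0x5B

Answer: 0x5B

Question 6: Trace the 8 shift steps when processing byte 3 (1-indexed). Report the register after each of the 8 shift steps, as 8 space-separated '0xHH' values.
Answer: 0x42 0x84 0x0F 0x1E 0x3C 0x78 0xF0 0xE7

Derivation:
After byte 1 (0xB6): reg=0xA7
After byte 2 (0xF6): reg=0xB0
Register before byte 3: 0xB0
After XOR with byte 0x91: 0x21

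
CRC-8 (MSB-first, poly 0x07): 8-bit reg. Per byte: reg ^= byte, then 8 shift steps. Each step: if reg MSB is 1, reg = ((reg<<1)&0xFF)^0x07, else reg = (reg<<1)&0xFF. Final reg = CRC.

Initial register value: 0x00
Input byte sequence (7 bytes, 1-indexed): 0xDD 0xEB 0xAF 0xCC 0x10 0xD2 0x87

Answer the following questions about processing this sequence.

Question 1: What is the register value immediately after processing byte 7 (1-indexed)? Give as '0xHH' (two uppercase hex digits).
Answer: 0xE6

Derivation:
After byte 1 (0xDD): reg=0x1D
After byte 2 (0xEB): reg=0xCC
After byte 3 (0xAF): reg=0x2E
After byte 4 (0xCC): reg=0xA0
After byte 5 (0x10): reg=0x19
After byte 6 (0xD2): reg=0x7F
After byte 7 (0x87): reg=0xE6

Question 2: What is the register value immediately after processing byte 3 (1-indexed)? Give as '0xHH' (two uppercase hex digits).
After byte 1 (0xDD): reg=0x1D
After byte 2 (0xEB): reg=0xCC
After byte 3 (0xAF): reg=0x2E

Answer: 0x2E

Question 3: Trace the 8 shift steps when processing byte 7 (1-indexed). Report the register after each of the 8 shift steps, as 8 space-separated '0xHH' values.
After byte 1 (0xDD): reg=0x1D
After byte 2 (0xEB): reg=0xCC
After byte 3 (0xAF): reg=0x2E
After byte 4 (0xCC): reg=0xA0
After byte 5 (0x10): reg=0x19
After byte 6 (0xD2): reg=0x7F
Register before byte 7: 0x7F
After XOR with byte 0x87: 0xF8

Answer: 0xF7 0xE9 0xD5 0xAD 0x5D 0xBA 0x73 0xE6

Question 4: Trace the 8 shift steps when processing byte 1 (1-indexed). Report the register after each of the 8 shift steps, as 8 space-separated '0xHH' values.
Answer: 0xBD 0x7D 0xFA 0xF3 0xE1 0xC5 0x8D 0x1D

Derivation:
Register before byte 1: 0x00
After XOR with byte 0xDD: 0xDD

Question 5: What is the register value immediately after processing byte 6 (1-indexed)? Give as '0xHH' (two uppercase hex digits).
After byte 1 (0xDD): reg=0x1D
After byte 2 (0xEB): reg=0xCC
After byte 3 (0xAF): reg=0x2E
After byte 4 (0xCC): reg=0xA0
After byte 5 (0x10): reg=0x19
After byte 6 (0xD2): reg=0x7F

Answer: 0x7F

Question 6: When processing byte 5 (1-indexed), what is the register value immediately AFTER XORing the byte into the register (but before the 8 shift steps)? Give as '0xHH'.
Register before byte 5: 0xA0
Byte 5: 0x10
0xA0 XOR 0x10 = 0xB0

Answer: 0xB0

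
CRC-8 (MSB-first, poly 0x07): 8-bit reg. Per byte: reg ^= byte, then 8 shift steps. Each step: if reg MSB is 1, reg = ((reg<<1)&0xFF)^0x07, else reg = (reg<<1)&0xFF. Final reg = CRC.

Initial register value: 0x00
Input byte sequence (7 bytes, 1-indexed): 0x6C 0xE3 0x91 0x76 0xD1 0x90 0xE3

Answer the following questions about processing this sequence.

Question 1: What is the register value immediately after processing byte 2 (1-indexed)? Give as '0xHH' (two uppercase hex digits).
Answer: 0xAE

Derivation:
After byte 1 (0x6C): reg=0x03
After byte 2 (0xE3): reg=0xAE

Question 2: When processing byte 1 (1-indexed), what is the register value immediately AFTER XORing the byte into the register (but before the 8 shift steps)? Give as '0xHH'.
Register before byte 1: 0x00
Byte 1: 0x6C
0x00 XOR 0x6C = 0x6C

Answer: 0x6C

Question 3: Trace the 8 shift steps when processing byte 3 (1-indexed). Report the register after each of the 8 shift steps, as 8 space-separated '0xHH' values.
After byte 1 (0x6C): reg=0x03
After byte 2 (0xE3): reg=0xAE
Register before byte 3: 0xAE
After XOR with byte 0x91: 0x3F

Answer: 0x7E 0xFC 0xFF 0xF9 0xF5 0xED 0xDD 0xBD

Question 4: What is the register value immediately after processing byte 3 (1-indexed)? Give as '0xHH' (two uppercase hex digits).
After byte 1 (0x6C): reg=0x03
After byte 2 (0xE3): reg=0xAE
After byte 3 (0x91): reg=0xBD

Answer: 0xBD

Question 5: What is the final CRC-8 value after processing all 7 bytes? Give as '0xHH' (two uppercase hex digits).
Answer: 0x22

Derivation:
After byte 1 (0x6C): reg=0x03
After byte 2 (0xE3): reg=0xAE
After byte 3 (0x91): reg=0xBD
After byte 4 (0x76): reg=0x7F
After byte 5 (0xD1): reg=0x43
After byte 6 (0x90): reg=0x37
After byte 7 (0xE3): reg=0x22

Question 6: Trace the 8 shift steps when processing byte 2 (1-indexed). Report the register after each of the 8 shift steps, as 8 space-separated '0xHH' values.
After byte 1 (0x6C): reg=0x03
Register before byte 2: 0x03
After XOR with byte 0xE3: 0xE0

Answer: 0xC7 0x89 0x15 0x2A 0x54 0xA8 0x57 0xAE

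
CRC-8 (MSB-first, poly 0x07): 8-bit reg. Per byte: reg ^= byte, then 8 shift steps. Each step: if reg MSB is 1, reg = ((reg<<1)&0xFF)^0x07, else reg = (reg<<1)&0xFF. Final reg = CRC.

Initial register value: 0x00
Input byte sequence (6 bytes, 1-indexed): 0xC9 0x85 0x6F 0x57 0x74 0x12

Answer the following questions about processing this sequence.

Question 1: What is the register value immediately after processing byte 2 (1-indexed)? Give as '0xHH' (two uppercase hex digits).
Answer: 0xC2

Derivation:
After byte 1 (0xC9): reg=0x71
After byte 2 (0x85): reg=0xC2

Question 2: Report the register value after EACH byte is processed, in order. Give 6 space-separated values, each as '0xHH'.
0x71 0xC2 0x4A 0x53 0xF5 0xBB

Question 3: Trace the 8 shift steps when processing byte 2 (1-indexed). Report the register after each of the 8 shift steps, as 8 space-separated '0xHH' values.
Answer: 0xEF 0xD9 0xB5 0x6D 0xDA 0xB3 0x61 0xC2

Derivation:
After byte 1 (0xC9): reg=0x71
Register before byte 2: 0x71
After XOR with byte 0x85: 0xF4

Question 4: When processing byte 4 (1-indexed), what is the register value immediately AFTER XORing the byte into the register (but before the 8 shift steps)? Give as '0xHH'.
Answer: 0x1D

Derivation:
Register before byte 4: 0x4A
Byte 4: 0x57
0x4A XOR 0x57 = 0x1D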